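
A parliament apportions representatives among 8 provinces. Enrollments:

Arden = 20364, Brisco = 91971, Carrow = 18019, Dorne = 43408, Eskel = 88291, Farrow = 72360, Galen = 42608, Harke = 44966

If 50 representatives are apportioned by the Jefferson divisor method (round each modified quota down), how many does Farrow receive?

9

Standard divisor 421987/50 ≈ 8439.74; standard quotas: Arden 2.413, Brisco 10.897, Carrow 2.135, Dorne 5.143, Eskel 10.461, Farrow 8.574, Galen 5.048, Harke 5.328.
Rounding down gives 2, 10, 2, 5, 10, 8, 5, 5 = 47 seats, so the divisor must be adjusted.
With modified divisor 7800: modified quotas Arden 2.611, Brisco 11.791, Carrow 2.310, Dorne 5.565, Eskel 11.319, Farrow 9.277, Galen 5.463, Harke 5.765.
Rounding down: Arden 2, Brisco 11, Carrow 2, Dorne 5, Eskel 11, Farrow 9, Galen 5, Harke 5 (total 50).
Farrow receives 9.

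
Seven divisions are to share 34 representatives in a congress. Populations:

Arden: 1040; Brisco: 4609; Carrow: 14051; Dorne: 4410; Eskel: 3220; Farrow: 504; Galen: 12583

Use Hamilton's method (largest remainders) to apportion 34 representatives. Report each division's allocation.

Standard divisor: 40417 ÷ 34 ≈ 1188.735.
Standard quotas: Arden 0.8749, Brisco 3.8772, Carrow 11.8201, Dorne 3.7098, Eskel 2.7088, Farrow 0.4240, Galen 10.5852.
Lower quotas: Arden 0, Brisco 3, Carrow 11, Dorne 3, Eskel 2, Farrow 0, Galen 10 (sum 29, leaving 5 seats).
Remainders in descending order: Brisco 0.8772, Arden 0.8749, Carrow 0.8201, Dorne 0.7098, Eskel 0.7088, Galen 0.5852, Farrow 0.4240.
Largest remainders: Brisco, Arden, Carrow, Dorne, Eskel receive the extra seats.

Arden: 1, Brisco: 4, Carrow: 12, Dorne: 4, Eskel: 3, Farrow: 0, Galen: 10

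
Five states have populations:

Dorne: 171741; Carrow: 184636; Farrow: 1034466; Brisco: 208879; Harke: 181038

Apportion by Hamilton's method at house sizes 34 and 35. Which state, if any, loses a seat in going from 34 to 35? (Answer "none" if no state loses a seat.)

At 34 seats: Dorne 3, Carrow 4, Farrow 20, Brisco 4, Harke 3.
At 35 seats: Dorne 3, Carrow 4, Farrow 20, Brisco 4, Harke 4.
No state's allocation decreased.

none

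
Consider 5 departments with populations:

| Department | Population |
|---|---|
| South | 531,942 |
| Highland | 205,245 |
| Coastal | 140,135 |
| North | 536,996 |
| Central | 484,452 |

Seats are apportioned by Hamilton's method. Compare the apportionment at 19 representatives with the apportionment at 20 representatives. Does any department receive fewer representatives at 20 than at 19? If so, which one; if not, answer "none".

At 19 seats: South 5, Highland 2, Coastal 2, North 5, Central 5.
At 20 seats: South 6, Highland 2, Coastal 1, North 6, Central 5.
Coastal drops from 2 to 1.

Coastal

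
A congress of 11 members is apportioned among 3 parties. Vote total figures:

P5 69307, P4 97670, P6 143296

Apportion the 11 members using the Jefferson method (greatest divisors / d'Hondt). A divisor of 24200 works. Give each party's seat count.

P5 2; P4 4; P6 5

With modified divisor 24200: modified quotas P5 2.864, P4 4.036, P6 5.921.
Rounding down: P5 2, P4 4, P6 5 (total 11).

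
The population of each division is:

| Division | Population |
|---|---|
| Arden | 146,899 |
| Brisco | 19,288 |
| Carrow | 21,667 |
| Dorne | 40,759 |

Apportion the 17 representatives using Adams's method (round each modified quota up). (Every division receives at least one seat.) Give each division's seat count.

Standard divisor 228613/17 ≈ 13447.824; standard quotas: Arden 10.924, Brisco 1.434, Carrow 1.611, Dorne 3.031.
Rounding up gives 11, 2, 2, 4 = 19 seats, so the divisor must be adjusted.
With modified divisor 15500: modified quotas Arden 9.477, Brisco 1.244, Carrow 1.398, Dorne 2.630.
Rounding up: Arden 10, Brisco 2, Carrow 2, Dorne 3 (total 17).

Arden 10, Brisco 2, Carrow 2, Dorne 3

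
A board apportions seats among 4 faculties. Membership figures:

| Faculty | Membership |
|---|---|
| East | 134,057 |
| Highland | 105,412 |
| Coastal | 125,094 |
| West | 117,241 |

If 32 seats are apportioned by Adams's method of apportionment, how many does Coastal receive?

8

Standard divisor 481804/32 ≈ 15056.375; standard quotas: East 8.904, Highland 7.001, Coastal 8.308, West 7.787.
Rounding up gives 9, 8, 9, 8 = 34 seats, so the divisor must be adjusted.
With modified divisor 16200: modified quotas East 8.275, Highland 6.507, Coastal 7.722, West 7.237.
Rounding up: East 9, Highland 7, Coastal 8, West 8 (total 32).
Coastal receives 8.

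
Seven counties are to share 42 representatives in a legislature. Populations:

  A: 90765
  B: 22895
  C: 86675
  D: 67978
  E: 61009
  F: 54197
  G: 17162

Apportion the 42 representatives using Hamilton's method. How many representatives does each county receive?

Standard divisor: 400681 ÷ 42 ≈ 9540.024.
Standard quotas: A 9.5141, B 2.3999, C 9.0854, D 7.1256, E 6.3951, F 5.6810, G 1.7989.
Lower quotas: A 9, B 2, C 9, D 7, E 6, F 5, G 1 (sum 39, leaving 3 seats).
Remainders in descending order: G 0.7989, F 0.6810, A 0.5141, B 0.3999, E 0.3951, D 0.1256, C 0.0854.
The surplus seats go to G, F, A.

A: 10; B: 2; C: 9; D: 7; E: 6; F: 6; G: 2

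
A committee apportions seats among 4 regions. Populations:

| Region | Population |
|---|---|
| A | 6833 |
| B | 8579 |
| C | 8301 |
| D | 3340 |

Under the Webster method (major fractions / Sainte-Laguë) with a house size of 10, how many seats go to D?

1

Standard divisor 27053/10 ≈ 2705.3; standard quotas: A 2.526, B 3.171, C 3.068, D 1.235.
Rounding to the nearest integer gives A 3, B 3, C 3, D 1 — total 10, matching the house size, so no adjustment is needed.
D receives 1.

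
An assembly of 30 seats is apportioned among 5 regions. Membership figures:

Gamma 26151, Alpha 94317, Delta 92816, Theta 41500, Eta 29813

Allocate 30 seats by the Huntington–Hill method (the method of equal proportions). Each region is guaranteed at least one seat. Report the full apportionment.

Gamma: 3, Alpha: 10, Delta: 10, Theta: 4, Eta: 3

With divisor 9532: modified quotas Gamma 2.743, Alpha 9.895, Delta 9.737, Theta 4.354, Eta 3.128.
Geometric-mean thresholds: Gamma √(2·3)=2.449, Alpha √(9·10)=9.487, Delta √(9·10)=9.487, Theta √(4·5)=4.472, Eta √(3·4)=3.464.
Each quota rounded against its threshold gives Gamma 3, Alpha 10, Delta 10, Theta 4, Eta 3 (total 30).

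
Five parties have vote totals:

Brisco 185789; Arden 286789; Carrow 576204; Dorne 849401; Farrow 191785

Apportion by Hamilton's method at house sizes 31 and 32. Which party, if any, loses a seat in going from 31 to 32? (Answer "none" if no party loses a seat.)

none

At 31 seats: Brisco 3, Arden 4, Carrow 8, Dorne 13, Farrow 3.
At 32 seats: Brisco 3, Arden 4, Carrow 9, Dorne 13, Farrow 3.
No party's allocation decreased.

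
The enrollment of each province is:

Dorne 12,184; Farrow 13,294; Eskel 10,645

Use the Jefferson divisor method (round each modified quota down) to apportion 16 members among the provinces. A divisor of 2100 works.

With modified divisor 2100: modified quotas Dorne 5.802, Farrow 6.330, Eskel 5.069.
Rounding down: Dorne 5, Farrow 6, Eskel 5 (total 16).

Dorne: 5; Farrow: 6; Eskel: 5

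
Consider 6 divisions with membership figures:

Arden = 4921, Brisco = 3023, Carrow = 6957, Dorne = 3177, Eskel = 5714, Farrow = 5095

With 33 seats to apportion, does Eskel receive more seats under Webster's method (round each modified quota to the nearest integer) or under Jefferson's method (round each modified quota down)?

Jefferson

Webster: Arden 6, Brisco 3, Carrow 8, Dorne 4, Eskel 6, Farrow 6.
Jefferson: Arden 6, Brisco 3, Carrow 8, Dorne 3, Eskel 7, Farrow 6.
Eskel gets 6 under Webster and 7 under Jefferson.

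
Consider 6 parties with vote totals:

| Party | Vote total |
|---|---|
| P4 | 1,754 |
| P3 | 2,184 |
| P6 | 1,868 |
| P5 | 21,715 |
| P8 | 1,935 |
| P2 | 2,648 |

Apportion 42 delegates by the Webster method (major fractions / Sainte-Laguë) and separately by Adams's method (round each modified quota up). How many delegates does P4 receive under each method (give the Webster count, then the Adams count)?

Webster: P4 2, P3 3, P6 2, P5 29, P8 3, P2 3.
Adams: P4 3, P3 3, P6 3, P5 26, P8 3, P2 4.
P4 gets 2 under Webster and 3 under Adams.

2 and 3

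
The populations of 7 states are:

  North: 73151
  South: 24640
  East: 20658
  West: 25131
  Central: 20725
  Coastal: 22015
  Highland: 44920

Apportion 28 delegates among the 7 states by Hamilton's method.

North 9, South 3, East 2, West 3, Central 3, Coastal 3, Highland 5

Total 231240; standard divisor 231240/28 ≈ 8258.571.
Standard quotas: North 8.8576, South 2.9836, East 2.5014, West 3.0430, Central 2.5095, Coastal 2.6657, Highland 5.4392.
Lower quotas: North 8, South 2, East 2, West 3, Central 2, Coastal 2, Highland 5 (sum 24, leaving 4 seats).
Remainders in descending order: South 0.9836, North 0.8576, Coastal 0.6657, Central 0.5095, East 0.5014, Highland 0.4392, West 0.0430.
The surplus seats go to South, North, Coastal, Central.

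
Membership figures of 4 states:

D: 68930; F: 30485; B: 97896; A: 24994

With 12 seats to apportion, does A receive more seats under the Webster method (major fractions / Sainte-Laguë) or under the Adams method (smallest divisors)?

Webster: D 4, F 2, B 5, A 1.
Adams: D 3, F 2, B 5, A 2.
A gets 1 under Webster and 2 under Adams.

Adams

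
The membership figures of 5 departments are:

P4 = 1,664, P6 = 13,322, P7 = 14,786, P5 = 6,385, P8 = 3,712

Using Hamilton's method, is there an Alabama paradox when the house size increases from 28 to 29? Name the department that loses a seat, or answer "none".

P5

At 28 seats: P4 1, P6 9, P7 10, P5 5, P8 3.
At 29 seats: P4 1, P6 10, P7 11, P5 4, P8 3.
P5 drops from 5 to 4.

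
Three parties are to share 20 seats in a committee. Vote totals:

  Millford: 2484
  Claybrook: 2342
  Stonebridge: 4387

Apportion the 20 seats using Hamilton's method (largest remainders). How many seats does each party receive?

Total 9213; standard divisor 9213/20 ≈ 460.65.
Standard quotas: Millford 5.392, Claybrook 5.084, Stonebridge 9.523.
Lower quotas: Millford 5, Claybrook 5, Stonebridge 9 (sum 19, leaving 1 seat).
Remainders in descending order: Stonebridge 0.523, Millford 0.392, Claybrook 0.084.
The surplus seat goes to Stonebridge.

Millford 5, Claybrook 5, Stonebridge 10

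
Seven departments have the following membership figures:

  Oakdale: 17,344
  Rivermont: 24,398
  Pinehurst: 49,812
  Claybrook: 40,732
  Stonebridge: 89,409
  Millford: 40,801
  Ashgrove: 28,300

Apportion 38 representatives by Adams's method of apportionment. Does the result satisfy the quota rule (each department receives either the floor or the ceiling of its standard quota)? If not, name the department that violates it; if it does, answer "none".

Standard quotas: Oakdale 2.266, Rivermont 3.188, Pinehurst 6.509, Claybrook 5.323, Stonebridge 11.684, Millford 5.332, Ashgrove 3.698.
Adams allocation: Oakdale 3, Rivermont 3, Pinehurst 7, Claybrook 5, Stonebridge 11, Millford 5, Ashgrove 4.
Every allocation lies between the lower and upper quota.

none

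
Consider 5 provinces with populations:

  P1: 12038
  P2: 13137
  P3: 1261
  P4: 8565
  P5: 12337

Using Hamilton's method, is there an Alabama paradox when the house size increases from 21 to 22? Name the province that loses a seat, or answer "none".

P3

At 21 seats: P1 5, P2 6, P3 1, P4 4, P5 5.
At 22 seats: P1 6, P2 6, P3 0, P4 4, P5 6.
P3 drops from 1 to 0.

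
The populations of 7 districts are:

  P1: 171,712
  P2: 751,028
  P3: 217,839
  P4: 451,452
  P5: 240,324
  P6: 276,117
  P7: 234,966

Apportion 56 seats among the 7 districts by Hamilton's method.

P1 4; P2 18; P3 5; P4 11; P5 6; P6 6; P7 6

Standard divisor: 2343438 ÷ 56 ≈ 41847.107.
Standard quotas: P1 4.1033, P2 17.9470, P3 5.2056, P4 10.7881, P5 5.7429, P6 6.5982, P7 5.6149.
Lower quotas: P1 4, P2 17, P3 5, P4 10, P5 5, P6 6, P7 5 (sum 52, leaving 4 seats).
Remainders in descending order: P2 0.9470, P4 0.7881, P5 0.7429, P7 0.6149, P6 0.5982, P3 0.2056, P1 0.1033.
The surplus seats go to P2, P4, P5, P7.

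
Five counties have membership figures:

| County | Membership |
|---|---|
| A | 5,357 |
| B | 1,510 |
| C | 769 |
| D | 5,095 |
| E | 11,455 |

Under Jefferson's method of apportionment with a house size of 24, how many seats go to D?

Standard divisor 24186/24 ≈ 1007.75; standard quotas: A 5.316, B 1.498, C 0.763, D 5.056, E 11.367.
Rounding down gives 5, 1, 0, 5, 11 = 22 seats, so the divisor must be adjusted.
With modified divisor 887: modified quotas A 6.039, B 1.702, C 0.867, D 5.744, E 12.914.
Rounding down: A 6, B 1, C 0, D 5, E 12 (total 24).
D receives 5.

5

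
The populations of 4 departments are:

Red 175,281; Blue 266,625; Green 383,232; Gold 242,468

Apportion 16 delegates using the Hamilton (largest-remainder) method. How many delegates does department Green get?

6

The standard divisor is 1067606/16 ≈ 66725.375.
Standard quotas: Red 2.6269, Blue 3.9959, Green 5.7434, Gold 3.6338.
Lower quotas: Red 2, Blue 3, Green 5, Gold 3 (sum 13, leaving 3 seats).
Remainders in descending order: Blue 0.9959, Green 0.7434, Gold 0.6338, Red 0.6269.
Largest remainders: Blue, Green, Gold receive the extra seats.
Green receives 6.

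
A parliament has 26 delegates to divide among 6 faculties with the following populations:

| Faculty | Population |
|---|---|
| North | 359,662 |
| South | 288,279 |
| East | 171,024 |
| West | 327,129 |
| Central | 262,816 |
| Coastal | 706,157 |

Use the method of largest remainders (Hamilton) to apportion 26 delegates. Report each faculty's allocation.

North=4, South=4, East=2, West=4, Central=3, Coastal=9

The standard divisor is 2115067/26 ≈ 81348.731.
Standard quotas: North 4.4212, South 3.5437, East 2.1024, West 4.0213, Central 3.2307, Coastal 8.6806.
Lower quotas: North 4, South 3, East 2, West 4, Central 3, Coastal 8 (sum 24, leaving 2 seats).
Remainders in descending order: Coastal 0.6806, South 0.5437, North 0.4212, Central 0.2307, East 0.1024, West 0.0213.
The surplus seats go to Coastal, South.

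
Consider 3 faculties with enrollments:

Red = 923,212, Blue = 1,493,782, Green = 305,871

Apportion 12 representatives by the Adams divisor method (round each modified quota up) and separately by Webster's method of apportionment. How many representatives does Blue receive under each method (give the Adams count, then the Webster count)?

Adams: Red 4, Blue 6, Green 2.
Webster: Red 4, Blue 7, Green 1.
Blue gets 6 under Adams and 7 under Webster.

6 and 7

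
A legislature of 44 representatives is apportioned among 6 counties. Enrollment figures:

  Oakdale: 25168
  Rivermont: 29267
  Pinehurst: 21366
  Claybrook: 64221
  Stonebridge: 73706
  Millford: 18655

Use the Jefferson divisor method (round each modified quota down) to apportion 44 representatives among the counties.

Standard divisor 232383/44 ≈ 5281.432; standard quotas: Oakdale 4.765, Rivermont 5.541, Pinehurst 4.045, Claybrook 12.160, Stonebridge 13.956, Millford 3.532.
Rounding down gives 4, 5, 4, 12, 13, 3 = 41 seats, so the divisor must be adjusted.
With modified divisor 4930: modified quotas Oakdale 5.105, Rivermont 5.937, Pinehurst 4.334, Claybrook 13.027, Stonebridge 14.951, Millford 3.784.
Rounding down: Oakdale 5, Rivermont 5, Pinehurst 4, Claybrook 13, Stonebridge 14, Millford 3 (total 44).

Oakdale=5, Rivermont=5, Pinehurst=4, Claybrook=13, Stonebridge=14, Millford=3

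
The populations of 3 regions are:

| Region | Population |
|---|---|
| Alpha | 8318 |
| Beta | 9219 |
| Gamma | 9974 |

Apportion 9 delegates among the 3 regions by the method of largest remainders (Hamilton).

Total 27511; standard divisor 27511/9 ≈ 3056.778.
Standard quotas: Alpha 2.7212, Beta 3.0159, Gamma 3.2629.
Lower quotas: Alpha 2, Beta 3, Gamma 3 (sum 8, leaving 1 seat).
Remainders in descending order: Alpha 0.7212, Gamma 0.2629, Beta 0.0159.
Largest remainder: Alpha receives the extra seat.

Alpha 3; Beta 3; Gamma 3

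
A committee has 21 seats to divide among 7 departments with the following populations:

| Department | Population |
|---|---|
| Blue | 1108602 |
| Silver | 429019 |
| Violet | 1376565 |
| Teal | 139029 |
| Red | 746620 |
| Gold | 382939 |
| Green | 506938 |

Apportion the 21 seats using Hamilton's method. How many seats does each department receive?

Standard divisor: 4689712 ÷ 21 ≈ 223319.619.
Standard quotas: Blue 4.9642, Silver 1.9211, Violet 6.1641, Teal 0.6226, Red 3.3433, Gold 1.7148, Green 2.2700.
Lower quotas: Blue 4, Silver 1, Violet 6, Teal 0, Red 3, Gold 1, Green 2 (sum 17, leaving 4 seats).
Remainders in descending order: Blue 0.9642, Silver 0.9211, Gold 0.7148, Teal 0.6226, Red 0.3433, Green 0.2700, Violet 0.1641.
Largest remainders: Blue, Silver, Gold, Teal receive the extra seats.

Blue 5; Silver 2; Violet 6; Teal 1; Red 3; Gold 2; Green 2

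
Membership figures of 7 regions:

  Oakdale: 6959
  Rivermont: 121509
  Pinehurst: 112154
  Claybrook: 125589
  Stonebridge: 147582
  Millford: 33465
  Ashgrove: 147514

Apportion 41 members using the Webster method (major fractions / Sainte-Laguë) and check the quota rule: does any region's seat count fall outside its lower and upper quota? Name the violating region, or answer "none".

Standard quotas: Oakdale 0.411, Rivermont 7.171, Pinehurst 6.618, Claybrook 7.411, Stonebridge 8.709, Millford 1.975, Ashgrove 8.705.
Webster allocation: Oakdale 0, Rivermont 7, Pinehurst 7, Claybrook 7, Stonebridge 9, Millford 2, Ashgrove 9.
Every allocation lies between the lower and upper quota.

none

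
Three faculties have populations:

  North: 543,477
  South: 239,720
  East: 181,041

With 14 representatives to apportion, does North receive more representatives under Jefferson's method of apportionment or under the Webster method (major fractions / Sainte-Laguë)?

Jefferson

Jefferson: North 9, South 3, East 2.
Webster: North 8, South 3, East 3.
North gets 9 under Jefferson and 8 under Webster.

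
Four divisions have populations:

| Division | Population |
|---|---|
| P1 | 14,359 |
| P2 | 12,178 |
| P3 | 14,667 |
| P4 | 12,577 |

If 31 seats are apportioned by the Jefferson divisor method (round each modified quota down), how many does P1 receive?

8

Standard divisor 53781/31 ≈ 1734.871; standard quotas: P1 8.277, P2 7.020, P3 8.454, P4 7.250.
Rounding down gives 8, 7, 8, 7 = 30 seats, so the divisor must be adjusted.
With modified divisor 1600: modified quotas P1 8.974, P2 7.611, P3 9.167, P4 7.861.
Rounding down: P1 8, P2 7, P3 9, P4 7 (total 31).
P1 receives 8.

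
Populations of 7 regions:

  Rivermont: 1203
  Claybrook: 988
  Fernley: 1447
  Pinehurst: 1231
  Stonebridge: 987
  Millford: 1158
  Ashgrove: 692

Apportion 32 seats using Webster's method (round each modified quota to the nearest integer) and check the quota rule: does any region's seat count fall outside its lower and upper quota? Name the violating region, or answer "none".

Standard quotas: Rivermont 4.996, Claybrook 4.103, Fernley 6.009, Pinehurst 5.112, Stonebridge 4.099, Millford 4.809, Ashgrove 2.874.
Webster allocation: Rivermont 5, Claybrook 4, Fernley 6, Pinehurst 5, Stonebridge 4, Millford 5, Ashgrove 3.
Every allocation lies between the lower and upper quota.

none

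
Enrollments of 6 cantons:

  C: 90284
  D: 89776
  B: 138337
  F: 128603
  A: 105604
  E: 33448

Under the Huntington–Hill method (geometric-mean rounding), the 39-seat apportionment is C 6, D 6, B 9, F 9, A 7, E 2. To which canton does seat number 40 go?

B

Priority for the next seat is population ÷ (√(s·(s+1))).
Priorities: C 13931.124, D 13852.738, B 14582.000, F 13555.946, A 14111.928, E 13655.089.
Highest priority: B.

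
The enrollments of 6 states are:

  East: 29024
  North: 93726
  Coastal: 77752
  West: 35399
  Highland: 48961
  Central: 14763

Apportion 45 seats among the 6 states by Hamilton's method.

East 5, North 14, Coastal 12, West 5, Highland 7, Central 2

Total 299625; standard divisor 299625/45 ≈ 6658.333.
Standard quotas: East 4.3590, North 14.0765, Coastal 11.6774, West 5.3165, Highland 7.3533, Central 2.2172.
Lower quotas: East 4, North 14, Coastal 11, West 5, Highland 7, Central 2 (sum 43, leaving 2 seats).
Remainders in descending order: Coastal 0.6774, East 0.3590, Highland 0.3533, West 0.3165, Central 0.2172, North 0.0765.
Largest remainders: Coastal, East receive the extra seats.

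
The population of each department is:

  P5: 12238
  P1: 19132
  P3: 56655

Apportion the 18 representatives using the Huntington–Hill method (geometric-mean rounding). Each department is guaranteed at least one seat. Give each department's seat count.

With divisor 4964: modified quotas P5 2.465, P1 3.854, P3 11.413.
Geometric-mean thresholds: P5 √(2·3)=2.449, P1 √(3·4)=3.464, P3 √(11·12)=11.489.
Each quota rounded against its threshold gives P5 3, P1 4, P3 11 (total 18).

P5 3, P1 4, P3 11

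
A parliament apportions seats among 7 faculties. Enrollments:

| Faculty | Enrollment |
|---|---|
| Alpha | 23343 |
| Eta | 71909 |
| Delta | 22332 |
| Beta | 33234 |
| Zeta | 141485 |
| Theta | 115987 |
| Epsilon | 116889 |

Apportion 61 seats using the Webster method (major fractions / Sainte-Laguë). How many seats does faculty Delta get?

3

Standard divisor 525179/61 ≈ 8609.492; standard quotas: Alpha 2.711, Eta 8.352, Delta 2.594, Beta 3.860, Zeta 16.434, Theta 13.472, Epsilon 13.577.
Rounding to the nearest integer gives Alpha 3, Eta 8, Delta 3, Beta 4, Zeta 16, Theta 13, Epsilon 14 — total 61, matching the house size, so no adjustment is needed.
Delta receives 3.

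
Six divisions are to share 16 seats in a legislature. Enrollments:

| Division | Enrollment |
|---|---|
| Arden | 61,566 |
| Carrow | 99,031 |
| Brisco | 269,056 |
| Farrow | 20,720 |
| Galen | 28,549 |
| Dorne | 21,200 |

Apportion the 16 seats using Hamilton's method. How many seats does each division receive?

Arden: 2, Carrow: 3, Brisco: 8, Farrow: 1, Galen: 1, Dorne: 1

The standard divisor is 500122/16 ≈ 31257.625.
Standard quotas: Arden 1.9696, Carrow 3.1682, Brisco 8.6077, Farrow 0.6629, Galen 0.9133, Dorne 0.6782.
Lower quotas: Arden 1, Carrow 3, Brisco 8, Farrow 0, Galen 0, Dorne 0 (sum 12, leaving 4 seats).
Remainders in descending order: Arden 0.9696, Galen 0.9133, Dorne 0.6782, Farrow 0.6629, Brisco 0.6077, Carrow 0.1682.
The surplus seats go to Arden, Galen, Dorne, Farrow.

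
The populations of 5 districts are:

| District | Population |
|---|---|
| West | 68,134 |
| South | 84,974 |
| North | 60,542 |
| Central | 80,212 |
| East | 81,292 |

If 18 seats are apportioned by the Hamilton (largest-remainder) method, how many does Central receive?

The standard divisor is 375154/18 ≈ 20841.889.
Standard quotas: West 3.2691, South 4.0771, North 2.9048, Central 3.8486, East 3.9004.
Lower quotas: West 3, South 4, North 2, Central 3, East 3 (sum 15, leaving 3 seats).
Remainders in descending order: North 0.9048, East 0.9004, Central 0.8486, West 0.2691, South 0.0771.
The surplus seats go to North, East, Central.
Central receives 4.

4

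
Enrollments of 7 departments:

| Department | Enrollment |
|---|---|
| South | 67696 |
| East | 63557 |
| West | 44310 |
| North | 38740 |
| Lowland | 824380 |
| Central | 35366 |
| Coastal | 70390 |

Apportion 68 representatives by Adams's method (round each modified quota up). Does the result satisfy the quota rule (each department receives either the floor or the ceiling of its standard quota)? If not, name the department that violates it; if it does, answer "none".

Standard quotas: South 4.022, East 3.776, West 2.633, North 2.302, Lowland 48.983, Central 2.101, Coastal 4.182.
Adams allocation: South 4, East 4, West 3, North 3, Lowland 47, Central 3, Coastal 4.
Lowland has quota 48.983 (lower 48, upper 49) but receives 47 — outside the quota interval.

Lowland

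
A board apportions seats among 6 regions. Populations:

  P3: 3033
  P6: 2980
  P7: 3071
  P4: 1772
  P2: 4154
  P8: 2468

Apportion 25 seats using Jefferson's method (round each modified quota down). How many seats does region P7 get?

5

Standard divisor 17478/25 ≈ 699.12; standard quotas: P3 4.338, P6 4.263, P7 4.393, P4 2.535, P2 5.942, P8 3.530.
Rounding down gives 4, 4, 4, 2, 5, 3 = 22 seats, so the divisor must be adjusted.
With modified divisor 610: modified quotas P3 4.972, P6 4.885, P7 5.034, P4 2.905, P2 6.810, P8 4.046.
Rounding down: P3 4, P6 4, P7 5, P4 2, P2 6, P8 4 (total 25).
P7 receives 5.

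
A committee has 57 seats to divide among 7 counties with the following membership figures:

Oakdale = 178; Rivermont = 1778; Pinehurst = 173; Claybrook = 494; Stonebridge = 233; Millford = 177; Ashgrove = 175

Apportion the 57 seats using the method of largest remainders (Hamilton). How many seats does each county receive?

Standard divisor: 3208 ÷ 57 ≈ 56.281.
Standard quotas: Oakdale 3.163, Rivermont 31.592, Pinehurst 3.074, Claybrook 8.777, Stonebridge 4.140, Millford 3.145, Ashgrove 3.109.
Lower quotas: Oakdale 3, Rivermont 31, Pinehurst 3, Claybrook 8, Stonebridge 4, Millford 3, Ashgrove 3 (sum 55, leaving 2 seats).
Remainders in descending order: Claybrook 0.777, Rivermont 0.592, Oakdale 0.163, Millford 0.145, Stonebridge 0.140, Ashgrove 0.109, Pinehurst 0.074.
The surplus seats go to Claybrook, Rivermont.

Oakdale 3, Rivermont 32, Pinehurst 3, Claybrook 9, Stonebridge 4, Millford 3, Ashgrove 3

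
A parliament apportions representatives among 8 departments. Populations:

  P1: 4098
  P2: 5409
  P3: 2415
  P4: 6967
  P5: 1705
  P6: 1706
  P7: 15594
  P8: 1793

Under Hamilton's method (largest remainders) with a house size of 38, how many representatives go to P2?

Standard divisor: 39687 ÷ 38 ≈ 1044.395.
Standard quotas: P1 3.9238, P2 5.1791, P3 2.3123, P4 6.6708, P5 1.6325, P6 1.6335, P7 14.9311, P8 1.7168.
Lower quotas: P1 3, P2 5, P3 2, P4 6, P5 1, P6 1, P7 14, P8 1 (sum 33, leaving 5 seats).
Remainders in descending order: P7 0.9311, P1 0.9238, P8 0.7168, P4 0.6708, P6 0.6335, P5 0.6325, P3 0.3123, P2 0.1791.
The surplus seats go to P7, P1, P8, P4, P6.
P2 receives 5.

5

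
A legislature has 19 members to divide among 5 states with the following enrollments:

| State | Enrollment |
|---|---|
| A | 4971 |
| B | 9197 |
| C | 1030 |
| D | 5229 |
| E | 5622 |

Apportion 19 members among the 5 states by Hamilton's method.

A 3, B 7, C 1, D 4, E 4

The standard divisor is 26049/19 = 1371.
Standard quotas: A 3.6258, B 6.7082, C 0.7513, D 3.8140, E 4.1007.
Lower quotas: A 3, B 6, C 0, D 3, E 4 (sum 16, leaving 3 seats).
Remainders in descending order: D 0.8140, C 0.7513, B 0.7082, A 0.6258, E 0.1007.
The surplus seats go to D, C, B.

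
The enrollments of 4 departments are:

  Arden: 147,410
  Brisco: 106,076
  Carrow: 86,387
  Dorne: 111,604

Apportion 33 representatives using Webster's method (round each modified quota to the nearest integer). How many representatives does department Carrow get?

Standard divisor 451477/33 ≈ 13681.121; standard quotas: Arden 10.775, Brisco 7.753, Carrow 6.314, Dorne 8.158.
Rounding to the nearest integer gives Arden 11, Brisco 8, Carrow 6, Dorne 8 — total 33, matching the house size, so no adjustment is needed.
Carrow receives 6.

6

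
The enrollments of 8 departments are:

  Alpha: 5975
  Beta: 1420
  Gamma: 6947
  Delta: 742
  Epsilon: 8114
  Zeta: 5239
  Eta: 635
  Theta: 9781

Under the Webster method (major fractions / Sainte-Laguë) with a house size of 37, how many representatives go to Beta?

1

Standard divisor 38853/37 ≈ 1050.081; standard quotas: Alpha 5.690, Beta 1.352, Gamma 6.616, Delta 0.707, Epsilon 7.727, Zeta 4.989, Eta 0.605, Theta 9.315.
Rounding to the nearest integer gives 6, 1, 7, 1, 8, 5, 1, 9 = 38 seats, so the divisor must be adjusted.
With modified divisor 1075: modified quotas Alpha 5.558, Beta 1.321, Gamma 6.462, Delta 0.690, Epsilon 7.548, Zeta 4.873, Eta 0.591, Theta 9.099.
Rounding to the nearest integer: Alpha 6, Beta 1, Gamma 6, Delta 1, Epsilon 8, Zeta 5, Eta 1, Theta 9 (total 37).
Beta receives 1.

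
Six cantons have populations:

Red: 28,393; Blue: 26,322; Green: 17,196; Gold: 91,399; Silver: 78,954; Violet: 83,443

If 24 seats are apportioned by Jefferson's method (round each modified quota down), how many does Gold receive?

Standard divisor 325707/24 ≈ 13571.125; standard quotas: Red 2.092, Blue 1.940, Green 1.267, Gold 6.735, Silver 5.818, Violet 6.149.
Rounding down gives 2, 1, 1, 6, 5, 6 = 21 seats, so the divisor must be adjusted.
With modified divisor 12500: modified quotas Red 2.271, Blue 2.106, Green 1.376, Gold 7.312, Silver 6.316, Violet 6.675.
Rounding down: Red 2, Blue 2, Green 1, Gold 7, Silver 6, Violet 6 (total 24).
Gold receives 7.

7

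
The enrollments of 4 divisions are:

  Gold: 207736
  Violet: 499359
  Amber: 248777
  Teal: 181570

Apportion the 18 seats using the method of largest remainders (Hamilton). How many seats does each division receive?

The standard divisor is 1137442/18 ≈ 63191.222.
Standard quotas: Gold 3.2874, Violet 7.9023, Amber 3.9369, Teal 2.8733.
Lower quotas: Gold 3, Violet 7, Amber 3, Teal 2 (sum 15, leaving 3 seats).
Remainders in descending order: Amber 0.9369, Violet 0.9023, Teal 0.8733, Gold 0.2874.
The surplus seats go to Amber, Violet, Teal.

Gold: 3; Violet: 8; Amber: 4; Teal: 3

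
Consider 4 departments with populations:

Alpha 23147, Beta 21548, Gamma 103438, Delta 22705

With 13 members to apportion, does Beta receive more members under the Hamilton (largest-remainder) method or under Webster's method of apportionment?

Webster

Hamilton: Alpha 2, Beta 1, Gamma 8, Delta 2.
Webster: Alpha 2, Beta 2, Gamma 7, Delta 2.
Beta gets 1 under Hamilton and 2 under Webster.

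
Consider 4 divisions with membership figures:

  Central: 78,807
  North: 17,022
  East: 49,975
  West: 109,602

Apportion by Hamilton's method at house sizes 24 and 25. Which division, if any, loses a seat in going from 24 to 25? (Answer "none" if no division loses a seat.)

North

At 24 seats: Central 7, North 2, East 5, West 10.
At 25 seats: Central 8, North 1, East 5, West 11.
North drops from 2 to 1.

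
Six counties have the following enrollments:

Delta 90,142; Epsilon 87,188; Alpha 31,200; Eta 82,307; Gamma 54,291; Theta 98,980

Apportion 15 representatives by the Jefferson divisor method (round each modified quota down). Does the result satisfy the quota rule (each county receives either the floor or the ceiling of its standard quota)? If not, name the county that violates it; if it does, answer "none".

none

Standard quotas: Delta 3.045, Epsilon 2.945, Alpha 1.054, Eta 2.780, Gamma 1.834, Theta 3.343.
Jefferson allocation: Delta 3, Epsilon 3, Alpha 1, Eta 3, Gamma 2, Theta 3.
Every allocation lies between the lower and upper quota.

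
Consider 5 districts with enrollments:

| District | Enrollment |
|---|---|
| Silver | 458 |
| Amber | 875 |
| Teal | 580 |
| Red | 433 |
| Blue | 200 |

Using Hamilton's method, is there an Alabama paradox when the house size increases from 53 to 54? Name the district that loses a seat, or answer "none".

At 53 seats: Silver 10, Amber 18, Teal 12, Red 9, Blue 4.
At 54 seats: Silver 10, Amber 19, Teal 12, Red 9, Blue 4.
No district's allocation decreased.

none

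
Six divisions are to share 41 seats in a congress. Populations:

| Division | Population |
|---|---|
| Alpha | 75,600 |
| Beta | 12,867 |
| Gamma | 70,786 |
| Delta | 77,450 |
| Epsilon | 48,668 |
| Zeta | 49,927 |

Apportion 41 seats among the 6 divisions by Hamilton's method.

Alpha: 9; Beta: 2; Gamma: 9; Delta: 9; Epsilon: 6; Zeta: 6

Standard divisor: 335298 ÷ 41 = 8178.
Standard quotas: Alpha 9.2443, Beta 1.5734, Gamma 8.6557, Delta 9.4705, Epsilon 5.9511, Zeta 6.1050.
Lower quotas: Alpha 9, Beta 1, Gamma 8, Delta 9, Epsilon 5, Zeta 6 (sum 38, leaving 3 seats).
Remainders in descending order: Epsilon 0.9511, Gamma 0.6557, Beta 0.5734, Delta 0.4705, Alpha 0.2443, Zeta 0.1050.
The surplus seats go to Epsilon, Gamma, Beta.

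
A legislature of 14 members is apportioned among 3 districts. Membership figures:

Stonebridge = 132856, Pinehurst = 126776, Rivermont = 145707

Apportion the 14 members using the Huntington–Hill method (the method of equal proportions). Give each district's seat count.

With divisor 29028: modified quotas Stonebridge 4.577, Pinehurst 4.367, Rivermont 5.020.
Geometric-mean thresholds: Stonebridge √(4·5)=4.472, Pinehurst √(4·5)=4.472, Rivermont √(5·6)=5.477.
Each quota rounded against its threshold gives Stonebridge 5, Pinehurst 4, Rivermont 5 (total 14).

Stonebridge 5; Pinehurst 4; Rivermont 5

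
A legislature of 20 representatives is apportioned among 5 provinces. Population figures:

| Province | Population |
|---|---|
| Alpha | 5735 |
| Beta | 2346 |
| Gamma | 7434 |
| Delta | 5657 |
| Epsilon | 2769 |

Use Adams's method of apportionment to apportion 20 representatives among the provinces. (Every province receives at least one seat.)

Standard divisor 23941/20 ≈ 1197.05; standard quotas: Alpha 4.791, Beta 1.960, Gamma 6.210, Delta 4.726, Epsilon 2.313.
Rounding up gives 5, 2, 7, 5, 3 = 22 seats, so the divisor must be adjusted.
With modified divisor 1400: modified quotas Alpha 4.096, Beta 1.676, Gamma 5.310, Delta 4.041, Epsilon 1.978.
Rounding up: Alpha 5, Beta 2, Gamma 6, Delta 5, Epsilon 2 (total 20).

Alpha: 5; Beta: 2; Gamma: 6; Delta: 5; Epsilon: 2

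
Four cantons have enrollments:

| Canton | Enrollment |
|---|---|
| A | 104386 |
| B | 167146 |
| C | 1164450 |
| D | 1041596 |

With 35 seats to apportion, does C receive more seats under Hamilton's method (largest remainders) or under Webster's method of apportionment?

Webster

Hamilton: A 2, B 2, C 16, D 15.
Webster: A 1, B 2, C 17, D 15.
C gets 16 under Hamilton and 17 under Webster.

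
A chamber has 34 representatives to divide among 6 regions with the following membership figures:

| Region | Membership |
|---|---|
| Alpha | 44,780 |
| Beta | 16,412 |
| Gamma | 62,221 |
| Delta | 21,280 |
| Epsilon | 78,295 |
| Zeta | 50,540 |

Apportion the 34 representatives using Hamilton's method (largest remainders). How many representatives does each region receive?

Alpha=5; Beta=2; Gamma=8; Delta=3; Epsilon=10; Zeta=6

Total 273528; standard divisor 273528/34 ≈ 8044.941.
Standard quotas: Alpha 5.5662, Beta 2.0400, Gamma 7.7342, Delta 2.6451, Epsilon 9.7322, Zeta 6.2822.
Lower quotas: Alpha 5, Beta 2, Gamma 7, Delta 2, Epsilon 9, Zeta 6 (sum 31, leaving 3 seats).
Remainders in descending order: Gamma 0.7342, Epsilon 0.7322, Delta 0.6451, Alpha 0.5662, Zeta 0.2822, Beta 0.0400.
Largest remainders: Gamma, Epsilon, Delta receive the extra seats.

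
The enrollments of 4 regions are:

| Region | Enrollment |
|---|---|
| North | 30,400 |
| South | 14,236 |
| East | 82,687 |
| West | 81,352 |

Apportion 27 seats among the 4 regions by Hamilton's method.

Standard divisor: 208675 ÷ 27 ≈ 7728.704.
Standard quotas: North 3.9334, South 1.8420, East 10.6987, West 10.5260.
Lower quotas: North 3, South 1, East 10, West 10 (sum 24, leaving 3 seats).
Remainders in descending order: North 0.9334, South 0.8420, East 0.6987, West 0.5260.
Largest remainders: North, South, East receive the extra seats.

North 4, South 2, East 11, West 10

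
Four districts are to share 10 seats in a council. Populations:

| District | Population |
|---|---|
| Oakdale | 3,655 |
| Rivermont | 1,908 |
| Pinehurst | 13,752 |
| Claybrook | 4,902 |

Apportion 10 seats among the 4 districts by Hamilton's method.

Oakdale: 1; Rivermont: 1; Pinehurst: 6; Claybrook: 2

Total 24217; standard divisor 24217/10 ≈ 2421.7.
Standard quotas: Oakdale 1.5093, Rivermont 0.7879, Pinehurst 5.6787, Claybrook 2.0242.
Lower quotas: Oakdale 1, Rivermont 0, Pinehurst 5, Claybrook 2 (sum 8, leaving 2 seats).
Remainders in descending order: Rivermont 0.7879, Pinehurst 0.6787, Oakdale 0.5093, Claybrook 0.0242.
Largest remainders: Rivermont, Pinehurst receive the extra seats.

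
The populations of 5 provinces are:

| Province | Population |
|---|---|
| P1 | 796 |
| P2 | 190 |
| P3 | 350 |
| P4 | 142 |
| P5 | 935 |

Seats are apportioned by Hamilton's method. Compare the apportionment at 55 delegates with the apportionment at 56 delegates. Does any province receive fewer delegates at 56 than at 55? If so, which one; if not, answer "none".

At 55 seats: P1 18, P2 5, P3 8, P4 3, P5 21.
At 56 seats: P1 19, P2 4, P3 8, P4 3, P5 22.
P2 drops from 5 to 4.

P2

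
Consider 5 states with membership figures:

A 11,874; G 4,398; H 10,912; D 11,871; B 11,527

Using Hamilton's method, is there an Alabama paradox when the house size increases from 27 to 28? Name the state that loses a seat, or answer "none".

At 27 seats: A 6, G 3, H 6, D 6, B 6.
At 28 seats: A 7, G 2, H 6, D 7, B 6.
G drops from 3 to 2.

G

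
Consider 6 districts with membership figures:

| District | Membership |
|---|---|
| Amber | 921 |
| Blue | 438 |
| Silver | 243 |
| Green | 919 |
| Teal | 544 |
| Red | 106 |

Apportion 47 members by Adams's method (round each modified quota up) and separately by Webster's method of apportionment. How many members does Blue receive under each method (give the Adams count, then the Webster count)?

Adams: Amber 13, Blue 7, Silver 4, Green 13, Teal 8, Red 2.
Webster: Amber 14, Blue 6, Silver 4, Green 13, Teal 8, Red 2.
Blue gets 7 under Adams and 6 under Webster.

7 and 6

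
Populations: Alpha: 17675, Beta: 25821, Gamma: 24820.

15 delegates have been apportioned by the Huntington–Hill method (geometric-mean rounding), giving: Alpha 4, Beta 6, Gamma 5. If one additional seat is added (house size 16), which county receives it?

Gamma

Priority for the next seat is population ÷ (√(s·(s+1))).
Priorities: Alpha 3952.250, Beta 3984.267, Gamma 4531.491.
Highest priority: Gamma.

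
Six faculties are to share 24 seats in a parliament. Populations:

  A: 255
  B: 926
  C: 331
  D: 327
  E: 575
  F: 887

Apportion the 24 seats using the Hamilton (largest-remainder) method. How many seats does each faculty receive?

Standard divisor: 3301 ÷ 24 ≈ 137.542.
Standard quotas: A 1.854, B 6.733, C 2.407, D 2.377, E 4.181, F 6.449.
Lower quotas: A 1, B 6, C 2, D 2, E 4, F 6 (sum 21, leaving 3 seats).
Remainders in descending order: A 0.854, B 0.733, F 0.449, C 0.407, D 0.377, E 0.181.
The surplus seats go to A, B, F.

A 2; B 7; C 2; D 2; E 4; F 7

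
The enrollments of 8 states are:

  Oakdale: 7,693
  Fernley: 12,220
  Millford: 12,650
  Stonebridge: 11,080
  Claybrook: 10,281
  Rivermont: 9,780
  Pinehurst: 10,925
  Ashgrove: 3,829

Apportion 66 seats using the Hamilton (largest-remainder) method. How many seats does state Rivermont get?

8

Total 78458; standard divisor 78458/66 ≈ 1188.758.
Standard quotas: Oakdale 6.4715, Fernley 10.2796, Millford 10.6414, Stonebridge 9.3207, Claybrook 8.6485, Rivermont 8.2271, Pinehurst 9.1903, Ashgrove 3.2210.
Lower quotas: Oakdale 6, Fernley 10, Millford 10, Stonebridge 9, Claybrook 8, Rivermont 8, Pinehurst 9, Ashgrove 3 (sum 63, leaving 3 seats).
Remainders in descending order: Claybrook 0.6485, Millford 0.6414, Oakdale 0.4715, Stonebridge 0.3207, Fernley 0.2796, Rivermont 0.2271, Ashgrove 0.2210, Pinehurst 0.1903.
Largest remainders: Claybrook, Millford, Oakdale receive the extra seats.
Rivermont receives 8.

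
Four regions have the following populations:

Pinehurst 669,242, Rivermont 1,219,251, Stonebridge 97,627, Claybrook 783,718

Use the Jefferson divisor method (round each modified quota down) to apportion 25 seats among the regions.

Pinehurst 6, Rivermont 12, Stonebridge 0, Claybrook 7

Standard divisor 2769838/25 ≈ 110793.52; standard quotas: Pinehurst 6.040, Rivermont 11.005, Stonebridge 0.881, Claybrook 7.074.
Rounding down gives 6, 11, 0, 7 = 24 seats, so the divisor must be adjusted.
With modified divisor 99800: modified quotas Pinehurst 6.706, Rivermont 12.217, Stonebridge 0.978, Claybrook 7.853.
Rounding down: Pinehurst 6, Rivermont 12, Stonebridge 0, Claybrook 7 (total 25).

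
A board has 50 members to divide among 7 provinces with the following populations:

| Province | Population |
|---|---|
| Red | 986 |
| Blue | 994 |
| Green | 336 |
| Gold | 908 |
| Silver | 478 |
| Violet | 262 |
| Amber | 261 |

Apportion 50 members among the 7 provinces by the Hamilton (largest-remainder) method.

Total 4225; standard divisor 4225/50 ≈ 84.5.
Standard quotas: Red 11.669, Blue 11.763, Green 3.976, Gold 10.746, Silver 5.657, Violet 3.101, Amber 3.089.
Lower quotas: Red 11, Blue 11, Green 3, Gold 10, Silver 5, Violet 3, Amber 3 (sum 46, leaving 4 seats).
Remainders in descending order: Green 0.976, Blue 0.763, Gold 0.746, Red 0.669, Silver 0.657, Violet 0.101, Amber 0.089.
Largest remainders: Green, Blue, Gold, Red receive the extra seats.

Red 12, Blue 12, Green 4, Gold 11, Silver 5, Violet 3, Amber 3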